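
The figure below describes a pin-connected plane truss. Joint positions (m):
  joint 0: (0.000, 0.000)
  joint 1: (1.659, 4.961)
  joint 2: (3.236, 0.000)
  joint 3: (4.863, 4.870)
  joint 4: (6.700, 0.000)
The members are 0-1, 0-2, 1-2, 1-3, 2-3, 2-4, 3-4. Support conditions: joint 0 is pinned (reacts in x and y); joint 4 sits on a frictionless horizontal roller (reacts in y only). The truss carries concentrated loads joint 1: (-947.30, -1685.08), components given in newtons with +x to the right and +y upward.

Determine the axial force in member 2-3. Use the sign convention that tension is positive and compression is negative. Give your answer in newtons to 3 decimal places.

N=5 nodes, M=7 members, R=3 reactions → 2N=10, M+R=10
member 0 (0-1): L=5.2310, (cx,cy)=(0.3171,0.9484)
member 1 (0-2): L=3.2360, (cx,cy)=(1.0000,0.0000)
member 2 (1-2): L=5.2056, (cx,cy)=(0.3029,-0.9530)
member 3 (1-3): L=3.2053, (cx,cy)=(0.9996,-0.0284)
member 4 (2-3): L=5.1346, (cx,cy)=(0.3169,0.9485)
member 5 (2-4): L=3.4640, (cx,cy)=(1.0000,0.0000)
member 6 (3-4): L=5.2049, (cx,cy)=(0.3529,-0.9356)
solve A·x = −loads:
  F[0-1] = -2076.4530 N (compression)
  F[0-2] = -288.7629 N (compression)
  F[1-2] = +292.2251 N (tension)
  F[1-3] = +200.3164 N (tension)
  F[2-3] = -293.6239 N (compression)
  F[2-4] = -107.1949 N (compression)
  F[3-4] = +303.7255 N (tension)
  Rx@0 = +947.3000 N
  Ry@0 = +1969.2602 N
  Ry@4 = -284.1802 N

-293.624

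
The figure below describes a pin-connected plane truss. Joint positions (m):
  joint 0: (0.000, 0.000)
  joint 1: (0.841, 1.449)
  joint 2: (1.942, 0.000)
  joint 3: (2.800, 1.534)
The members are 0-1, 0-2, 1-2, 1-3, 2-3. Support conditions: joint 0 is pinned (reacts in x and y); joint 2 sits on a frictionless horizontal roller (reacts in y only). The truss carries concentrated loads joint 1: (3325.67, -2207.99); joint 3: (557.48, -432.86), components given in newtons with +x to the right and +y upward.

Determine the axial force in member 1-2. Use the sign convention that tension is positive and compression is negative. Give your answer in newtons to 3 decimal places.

N=4 nodes, M=5 members, R=3 reactions → 2N=8, M+R=8
member 0 (0-1): L=1.6754, (cx,cy)=(0.5020,0.8649)
member 1 (0-2): L=1.9420, (cx,cy)=(1.0000,0.0000)
member 2 (1-2): L=1.8198, (cx,cy)=(0.6050,-0.7962)
member 3 (1-3): L=1.9608, (cx,cy)=(0.9991,0.0433)
member 4 (2-3): L=1.7576, (cx,cy)=(0.4882,0.8728)
solve A·x = −loads:
  F[0-1] = +2151.9825 N (tension)
  F[0-2] = +2802.9040 N (tension)
  F[1-2] = -5065.9528 N (compression)
  F[1-3] = +820.2468 N (tension)
  F[2-3] = -536.7084 N (compression)
  Rx@0 = -3883.1500 N
  Ry@0 = -1861.2086 N
  Ry@2 = +4502.0586 N

-5065.953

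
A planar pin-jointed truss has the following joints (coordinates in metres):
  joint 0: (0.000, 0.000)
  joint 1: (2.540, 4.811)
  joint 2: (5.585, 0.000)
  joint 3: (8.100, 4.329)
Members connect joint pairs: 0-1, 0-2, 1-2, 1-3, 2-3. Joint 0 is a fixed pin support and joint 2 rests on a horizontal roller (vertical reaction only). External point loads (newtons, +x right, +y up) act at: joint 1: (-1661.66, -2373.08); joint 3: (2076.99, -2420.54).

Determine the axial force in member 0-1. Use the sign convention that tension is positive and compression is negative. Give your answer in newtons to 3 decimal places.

-28.615

N=4 nodes, M=5 members, R=3 reactions → 2N=8, M+R=8
member 0 (0-1): L=5.4403, (cx,cy)=(0.4669,0.8843)
member 1 (0-2): L=5.5850, (cx,cy)=(1.0000,0.0000)
member 2 (1-2): L=5.6937, (cx,cy)=(0.5348,-0.8450)
member 3 (1-3): L=5.5809, (cx,cy)=(0.9963,-0.0864)
member 4 (2-3): L=5.0065, (cx,cy)=(0.5023,0.8647)
solve A·x = −loads:
  F[0-1] = -28.6149 N (compression)
  F[0-2] = +428.6898 N (tension)
  F[1-2] = -3118.7432 N (compression)
  F[1-3] = +3328.6591 N (tension)
  F[2-3] = -2466.9042 N (compression)
  Rx@0 = -415.3300 N
  Ry@0 = +25.3048 N
  Ry@2 = +4768.3152 N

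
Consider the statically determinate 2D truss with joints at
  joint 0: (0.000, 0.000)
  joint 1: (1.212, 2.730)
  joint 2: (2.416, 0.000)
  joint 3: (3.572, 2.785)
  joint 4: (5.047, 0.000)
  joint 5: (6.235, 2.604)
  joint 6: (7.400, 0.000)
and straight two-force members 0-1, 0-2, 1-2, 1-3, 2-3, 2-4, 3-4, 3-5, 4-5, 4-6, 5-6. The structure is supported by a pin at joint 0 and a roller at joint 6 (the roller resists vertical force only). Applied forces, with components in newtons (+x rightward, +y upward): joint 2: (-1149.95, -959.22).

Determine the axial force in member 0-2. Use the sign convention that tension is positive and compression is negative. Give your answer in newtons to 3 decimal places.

-863.133

N=7 nodes, M=11 members, R=3 reactions → 2N=14, M+R=14
member 0 (0-1): L=2.9869, (cx,cy)=(0.4058,0.9140)
member 1 (0-2): L=2.4160, (cx,cy)=(1.0000,0.0000)
member 2 (1-2): L=2.9837, (cx,cy)=(0.4035,-0.9150)
member 3 (1-3): L=2.3606, (cx,cy)=(0.9997,0.0233)
member 4 (2-3): L=3.0154, (cx,cy)=(0.3834,0.9236)
member 5 (2-4): L=2.6310, (cx,cy)=(1.0000,0.0000)
member 6 (3-4): L=3.1515, (cx,cy)=(0.4680,-0.8837)
member 7 (3-5): L=2.6691, (cx,cy)=(0.9977,-0.0678)
member 8 (4-5): L=2.8622, (cx,cy)=(0.4151,0.9098)
member 9 (4-6): L=2.3530, (cx,cy)=(1.0000,0.0000)
member 10 (5-6): L=2.8527, (cx,cy)=(0.4084,-0.9128)
solve A·x = −loads:
  F[0-1] = -706.8532 N (compression)
  F[0-2] = -863.1332 N (compression)
  F[1-2] = +691.6725 N (tension)
  F[1-3] = -566.0773 N (compression)
  F[2-3] = +353.3593 N (tension)
  F[2-4] = +430.4574 N (tension)
  F[3-4] = -333.2728 N (compression)
  F[3-5] = -275.1078 N (compression)
  F[4-5] = +323.7190 N (tension)
  F[4-6] = +140.1098 N (tension)
  F[5-6] = -343.0855 N (compression)
  Rx@0 = +1149.9500 N
  Ry@0 = +646.0476 N
  Ry@6 = +313.1724 N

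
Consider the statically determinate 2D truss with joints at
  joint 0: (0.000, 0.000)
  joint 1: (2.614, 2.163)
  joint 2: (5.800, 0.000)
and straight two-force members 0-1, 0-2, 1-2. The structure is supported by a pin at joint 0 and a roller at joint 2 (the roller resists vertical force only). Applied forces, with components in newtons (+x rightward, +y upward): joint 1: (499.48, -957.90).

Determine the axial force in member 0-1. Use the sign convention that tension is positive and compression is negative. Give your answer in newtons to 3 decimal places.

-533.185

N=3 nodes, M=3 members, R=3 reactions → 2N=6, M+R=6
member 0 (0-1): L=3.3929, (cx,cy)=(0.7704,0.6375)
member 1 (0-2): L=5.8000, (cx,cy)=(1.0000,0.0000)
member 2 (1-2): L=3.8509, (cx,cy)=(0.8273,-0.5617)
solve A·x = −loads:
  F[0-1] = -533.1853 N (compression)
  F[0-2] = +910.2669 N (tension)
  F[1-2] = -1100.2245 N (compression)
  Rx@0 = -499.4800 N
  Ry@0 = +339.9128 N
  Ry@2 = +617.9872 N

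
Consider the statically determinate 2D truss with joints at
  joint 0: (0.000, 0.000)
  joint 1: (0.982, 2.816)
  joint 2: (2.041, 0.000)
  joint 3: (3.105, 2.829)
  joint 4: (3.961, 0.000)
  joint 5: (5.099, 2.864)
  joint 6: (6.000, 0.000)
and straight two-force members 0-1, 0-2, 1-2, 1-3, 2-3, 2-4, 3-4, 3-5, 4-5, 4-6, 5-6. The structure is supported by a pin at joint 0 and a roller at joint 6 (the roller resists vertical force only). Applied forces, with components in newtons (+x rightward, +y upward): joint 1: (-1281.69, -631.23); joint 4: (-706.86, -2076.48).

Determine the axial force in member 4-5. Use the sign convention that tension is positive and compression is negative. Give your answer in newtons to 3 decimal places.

N=7 nodes, M=11 members, R=3 reactions → 2N=14, M+R=14
member 0 (0-1): L=2.9823, (cx,cy)=(0.3293,0.9442)
member 1 (0-2): L=2.0410, (cx,cy)=(1.0000,0.0000)
member 2 (1-2): L=3.0085, (cx,cy)=(0.3520,-0.9360)
member 3 (1-3): L=2.1230, (cx,cy)=(1.0000,0.0061)
member 4 (2-3): L=3.0225, (cx,cy)=(0.3520,0.9360)
member 5 (2-4): L=1.9200, (cx,cy)=(1.0000,0.0000)
member 6 (3-4): L=2.9557, (cx,cy)=(0.2896,-0.9571)
member 7 (3-5): L=1.9943, (cx,cy)=(0.9998,0.0175)
member 8 (4-5): L=3.0818, (cx,cy)=(0.3693,0.9293)
member 9 (4-6): L=2.0390, (cx,cy)=(1.0000,0.0000)
member 10 (5-6): L=3.0024, (cx,cy)=(0.3001,-0.9539)
solve A·x = −loads:
  F[0-1] = -1943.4964 N (compression)
  F[0-2] = -1348.6056 N (compression)
  F[1-2] = +1287.4350 N (tension)
  F[1-3] = +188.5752 N (tension)
  F[2-3] = -1287.4517 N (compression)
  F[2-4] = -442.2104 N (compression)
  F[3-4] = +1246.3171 N (tension)
  F[3-5] = -625.6956 N (compression)
  F[4-5] = +950.7714 N (tension)
  F[4-6] = +274.5138 N (tension)
  F[5-6] = -914.7561 N (compression)
  Rx@0 = +1988.5500 N
  Ry@0 = +1835.1157 N
  Ry@6 = +872.5944 N

950.771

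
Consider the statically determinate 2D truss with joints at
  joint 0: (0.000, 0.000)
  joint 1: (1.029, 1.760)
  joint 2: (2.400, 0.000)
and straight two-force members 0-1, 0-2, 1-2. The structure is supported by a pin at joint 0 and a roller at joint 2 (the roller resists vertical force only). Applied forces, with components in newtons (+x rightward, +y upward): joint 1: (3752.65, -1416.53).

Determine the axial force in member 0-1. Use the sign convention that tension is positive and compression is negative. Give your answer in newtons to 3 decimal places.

N=3 nodes, M=3 members, R=3 reactions → 2N=6, M+R=6
member 0 (0-1): L=2.0387, (cx,cy)=(0.5047,0.8633)
member 1 (0-2): L=2.4000, (cx,cy)=(1.0000,0.0000)
member 2 (1-2): L=2.2310, (cx,cy)=(0.6145,-0.7889)
solve A·x = −loads:
  F[0-1] = +2250.4283 N (tension)
  F[0-2] = +2616.8032 N (tension)
  F[1-2] = -4258.2185 N (compression)
  Rx@0 = -3752.6500 N
  Ry@0 = -1942.7506 N
  Ry@2 = +3359.2806 N

2250.428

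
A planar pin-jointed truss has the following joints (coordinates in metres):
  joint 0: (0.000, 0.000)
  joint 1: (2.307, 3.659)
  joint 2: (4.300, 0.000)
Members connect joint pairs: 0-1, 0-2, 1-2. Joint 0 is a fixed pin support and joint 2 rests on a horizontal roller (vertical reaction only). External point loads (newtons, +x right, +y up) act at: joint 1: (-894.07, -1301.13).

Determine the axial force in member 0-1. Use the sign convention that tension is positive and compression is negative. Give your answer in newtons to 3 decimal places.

-1612.305

N=3 nodes, M=3 members, R=3 reactions → 2N=6, M+R=6
member 0 (0-1): L=4.3256, (cx,cy)=(0.5333,0.8459)
member 1 (0-2): L=4.3000, (cx,cy)=(1.0000,0.0000)
member 2 (1-2): L=4.1666, (cx,cy)=(0.4783,-0.8782)
solve A·x = −loads:
  F[0-1] = -1612.3049 N (compression)
  F[0-2] = -34.1625 N (compression)
  F[1-2] = +71.4203 N (tension)
  Rx@0 = +894.0700 N
  Ry@0 = +1363.8498 N
  Ry@2 = -62.7198 N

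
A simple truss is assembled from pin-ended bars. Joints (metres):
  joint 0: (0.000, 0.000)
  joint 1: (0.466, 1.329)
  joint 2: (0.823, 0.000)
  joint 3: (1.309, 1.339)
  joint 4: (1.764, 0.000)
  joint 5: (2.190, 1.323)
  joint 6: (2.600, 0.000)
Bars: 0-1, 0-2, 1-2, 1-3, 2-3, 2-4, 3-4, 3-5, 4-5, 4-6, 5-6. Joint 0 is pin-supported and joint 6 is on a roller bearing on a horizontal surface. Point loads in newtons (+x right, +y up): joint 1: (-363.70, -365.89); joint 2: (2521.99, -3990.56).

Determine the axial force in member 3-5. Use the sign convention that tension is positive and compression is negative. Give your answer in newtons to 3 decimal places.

-718.076

N=7 nodes, M=11 members, R=3 reactions → 2N=14, M+R=14
member 0 (0-1): L=1.4083, (cx,cy)=(0.3309,0.9437)
member 1 (0-2): L=0.8230, (cx,cy)=(1.0000,0.0000)
member 2 (1-2): L=1.3761, (cx,cy)=(0.2594,-0.9658)
member 3 (1-3): L=0.8431, (cx,cy)=(0.9999,0.0119)
member 4 (2-3): L=1.4245, (cx,cy)=(0.3412,0.9400)
member 5 (2-4): L=0.9410, (cx,cy)=(1.0000,0.0000)
member 6 (3-4): L=1.4142, (cx,cy)=(0.3217,-0.9468)
member 7 (3-5): L=0.8811, (cx,cy)=(0.9998,-0.0182)
member 8 (4-5): L=1.3899, (cx,cy)=(0.3065,0.9519)
member 9 (4-6): L=0.8360, (cx,cy)=(1.0000,0.0000)
member 10 (5-6): L=1.3851, (cx,cy)=(0.2960,-0.9552)
solve A·x = −loads:
  F[0-1] = -3405.4406 N (compression)
  F[0-2] = +3285.1096 N (tension)
  F[1-2] = +2929.9665 N (tension)
  F[1-3] = -1523.3367 N (compression)
  F[2-3] = +1235.0097 N (tension)
  F[2-4] = +1101.8698 N (tension)
  F[3-4] = -1193.2452 N (compression)
  F[3-5] = -718.0759 N (compression)
  F[4-5] = +1186.9241 N (tension)
  F[4-6] = +354.1674 N (tension)
  F[5-6] = -1196.4585 N (compression)
  Rx@0 = -2158.2900 N
  Ry@0 = +3213.6122 N
  Ry@6 = +1142.8378 N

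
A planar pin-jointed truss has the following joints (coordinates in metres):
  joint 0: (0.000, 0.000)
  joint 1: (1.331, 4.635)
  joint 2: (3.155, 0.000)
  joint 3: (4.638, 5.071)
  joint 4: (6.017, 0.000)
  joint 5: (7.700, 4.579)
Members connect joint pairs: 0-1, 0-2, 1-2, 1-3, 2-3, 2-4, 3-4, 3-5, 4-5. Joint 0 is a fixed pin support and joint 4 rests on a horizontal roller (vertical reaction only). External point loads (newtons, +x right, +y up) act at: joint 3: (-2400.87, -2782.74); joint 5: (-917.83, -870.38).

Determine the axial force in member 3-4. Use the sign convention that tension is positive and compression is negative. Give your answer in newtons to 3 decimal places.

439.569

N=6 nodes, M=9 members, R=3 reactions → 2N=12, M+R=12
member 0 (0-1): L=4.8223, (cx,cy)=(0.2760,0.9612)
member 1 (0-2): L=3.1550, (cx,cy)=(1.0000,0.0000)
member 2 (1-2): L=4.9810, (cx,cy)=(0.3662,-0.9305)
member 3 (1-3): L=3.3356, (cx,cy)=(0.9914,0.1307)
member 4 (2-3): L=5.2834, (cx,cy)=(0.2807,0.9598)
member 5 (2-4): L=2.8620, (cx,cy)=(1.0000,0.0000)
member 6 (3-4): L=5.2552, (cx,cy)=(0.2624,-0.9650)
member 7 (3-5): L=3.1013, (cx,cy)=(0.9873,-0.1586)
member 8 (4-5): L=4.8785, (cx,cy)=(0.3450,0.9386)
solve A·x = −loads:
  F[0-1] = -3242.1277 N (compression)
  F[0-2] = -2423.8464 N (compression)
  F[1-2] = +3063.0903 N (tension)
  F[1-3] = -2033.9853 N (compression)
  F[2-3] = -2969.7124 N (compression)
  F[2-4] = -468.5953 N (compression)
  F[3-4] = +439.5686 N (tension)
  F[3-5] = -571.8231 N (compression)
  F[4-5] = -1023.9586 N (compression)
  Rx@0 = +3318.7000 N
  Ry@0 = +3116.1882 N
  Ry@4 = +536.9318 N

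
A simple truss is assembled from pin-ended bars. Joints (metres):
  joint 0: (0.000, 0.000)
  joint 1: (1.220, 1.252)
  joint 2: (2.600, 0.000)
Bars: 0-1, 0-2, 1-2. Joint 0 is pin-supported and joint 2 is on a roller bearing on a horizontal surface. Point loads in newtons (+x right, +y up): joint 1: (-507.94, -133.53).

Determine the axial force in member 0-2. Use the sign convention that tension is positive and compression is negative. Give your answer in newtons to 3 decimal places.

-200.537

N=3 nodes, M=3 members, R=3 reactions → 2N=6, M+R=6
member 0 (0-1): L=1.7481, (cx,cy)=(0.6979,0.7162)
member 1 (0-2): L=2.6000, (cx,cy)=(1.0000,0.0000)
member 2 (1-2): L=1.8633, (cx,cy)=(0.7406,-0.6719)
solve A·x = −loads:
  F[0-1] = -440.4721 N (compression)
  F[0-2] = -200.5368 N (compression)
  F[1-2] = +270.7689 N (tension)
  Rx@0 = +507.9400 N
  Ry@0 = +315.4663 N
  Ry@2 = -181.9363 N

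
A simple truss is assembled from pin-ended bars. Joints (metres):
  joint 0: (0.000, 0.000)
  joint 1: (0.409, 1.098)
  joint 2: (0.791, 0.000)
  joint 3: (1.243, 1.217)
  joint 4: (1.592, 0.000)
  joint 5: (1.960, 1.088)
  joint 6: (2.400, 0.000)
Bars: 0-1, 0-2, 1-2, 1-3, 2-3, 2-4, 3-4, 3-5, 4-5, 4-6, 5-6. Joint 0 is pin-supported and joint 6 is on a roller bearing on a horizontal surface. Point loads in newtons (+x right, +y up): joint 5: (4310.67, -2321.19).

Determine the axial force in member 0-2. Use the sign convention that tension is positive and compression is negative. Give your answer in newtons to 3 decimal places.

3741.266

N=7 nodes, M=11 members, R=3 reactions → 2N=14, M+R=14
member 0 (0-1): L=1.1717, (cx,cy)=(0.3491,0.9371)
member 1 (0-2): L=0.7910, (cx,cy)=(1.0000,0.0000)
member 2 (1-2): L=1.1626, (cx,cy)=(0.3286,-0.9445)
member 3 (1-3): L=0.8424, (cx,cy)=(0.9900,0.1413)
member 4 (2-3): L=1.2982, (cx,cy)=(0.3482,0.9374)
member 5 (2-4): L=0.8010, (cx,cy)=(1.0000,0.0000)
member 6 (3-4): L=1.2661, (cx,cy)=(0.2757,-0.9613)
member 7 (3-5): L=0.7285, (cx,cy)=(0.9842,-0.1771)
member 8 (4-5): L=1.1486, (cx,cy)=(0.3204,0.9473)
member 9 (4-6): L=0.8080, (cx,cy)=(1.0000,0.0000)
member 10 (5-6): L=1.1736, (cx,cy)=(0.3749,-0.9271)
solve A·x = −loads:
  F[0-1] = +1631.2254 N (tension)
  F[0-2] = +3741.2664 N (tension)
  F[1-2] = -1459.9898 N (compression)
  F[1-3] = +1059.7638 N (tension)
  F[2-3] = +1470.9559 N (tension)
  F[2-4] = +2749.3937 N (tension)
  F[3-4] = -1984.8616 N (compression)
  F[3-5] = +2142.2760 N (tension)
  F[4-5] = +2014.1421 N (tension)
  F[4-6] = +1556.9080 N (tension)
  F[5-6] = -4152.7089 N (compression)
  Rx@0 = -4310.6700 N
  Ry@0 = -1528.6189 N
  Ry@6 = +3849.8089 N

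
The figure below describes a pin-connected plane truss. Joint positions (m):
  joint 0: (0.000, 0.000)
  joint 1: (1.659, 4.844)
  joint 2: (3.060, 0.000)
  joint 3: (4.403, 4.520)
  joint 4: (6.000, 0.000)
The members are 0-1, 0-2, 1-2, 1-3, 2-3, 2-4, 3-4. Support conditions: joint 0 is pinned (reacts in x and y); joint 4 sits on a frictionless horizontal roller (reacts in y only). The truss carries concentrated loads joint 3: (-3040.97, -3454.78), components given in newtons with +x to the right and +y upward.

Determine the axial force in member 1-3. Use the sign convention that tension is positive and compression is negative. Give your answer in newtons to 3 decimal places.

N=5 nodes, M=7 members, R=3 reactions → 2N=10, M+R=10
member 0 (0-1): L=5.1202, (cx,cy)=(0.3240,0.9461)
member 1 (0-2): L=3.0600, (cx,cy)=(1.0000,0.0000)
member 2 (1-2): L=5.0425, (cx,cy)=(0.2778,-0.9606)
member 3 (1-3): L=2.7631, (cx,cy)=(0.9931,-0.1173)
member 4 (2-3): L=4.7153, (cx,cy)=(0.2848,0.9586)
member 5 (2-4): L=2.9400, (cx,cy)=(1.0000,0.0000)
member 6 (3-4): L=4.7938, (cx,cy)=(0.3331,-0.9429)
solve A·x = −loads:
  F[0-1] = -3393.4767 N (compression)
  F[0-2] = -1941.4505 N (compression)
  F[1-2] = +3600.0827 N (tension)
  F[1-3] = -2114.3407 N (compression)
  F[2-3] = -3607.7690 N (compression)
  F[2-4] = +86.3400 N (tension)
  F[3-4] = -259.1730 N (compression)
  Rx@0 = +3040.9700 N
  Ry@0 = +3210.4113 N
  Ry@4 = +244.3687 N

-2114.341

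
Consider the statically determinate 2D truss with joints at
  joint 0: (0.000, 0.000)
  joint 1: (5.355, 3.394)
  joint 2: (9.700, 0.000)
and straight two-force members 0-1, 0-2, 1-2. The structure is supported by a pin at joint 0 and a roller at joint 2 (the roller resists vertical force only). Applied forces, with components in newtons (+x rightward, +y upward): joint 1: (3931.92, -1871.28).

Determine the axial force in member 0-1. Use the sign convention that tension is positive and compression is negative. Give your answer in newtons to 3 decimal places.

N=3 nodes, M=3 members, R=3 reactions → 2N=6, M+R=6
member 0 (0-1): L=6.3400, (cx,cy)=(0.8446,0.5353)
member 1 (0-2): L=9.7000, (cx,cy)=(1.0000,0.0000)
member 2 (1-2): L=5.5135, (cx,cy)=(0.7881,-0.6156)
solve A·x = −loads:
  F[0-1] = +1004.1385 N (tension)
  F[0-2] = +3083.7837 N (tension)
  F[1-2] = -3913.0779 N (compression)
  Rx@0 = -3931.9200 N
  Ry@0 = -537.5490 N
  Ry@2 = +2408.8290 N

1004.138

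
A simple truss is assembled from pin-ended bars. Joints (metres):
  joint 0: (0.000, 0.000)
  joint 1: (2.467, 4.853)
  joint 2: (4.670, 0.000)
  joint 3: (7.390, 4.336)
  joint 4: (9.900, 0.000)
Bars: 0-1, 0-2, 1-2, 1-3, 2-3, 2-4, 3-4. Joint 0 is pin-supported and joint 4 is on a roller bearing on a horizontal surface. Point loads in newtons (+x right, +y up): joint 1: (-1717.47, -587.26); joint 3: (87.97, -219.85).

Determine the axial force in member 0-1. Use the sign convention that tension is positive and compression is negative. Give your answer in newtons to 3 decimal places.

-1458.370

N=5 nodes, M=7 members, R=3 reactions → 2N=10, M+R=10
member 0 (0-1): L=5.4441, (cx,cy)=(0.4532,0.8914)
member 1 (0-2): L=4.6700, (cx,cy)=(1.0000,0.0000)
member 2 (1-2): L=5.3296, (cx,cy)=(0.4134,-0.9106)
member 3 (1-3): L=4.9501, (cx,cy)=(0.9945,-0.1044)
member 4 (2-3): L=5.1185, (cx,cy)=(0.5314,0.8471)
member 5 (2-4): L=5.2300, (cx,cy)=(1.0000,0.0000)
member 6 (3-4): L=5.0101, (cx,cy)=(0.5010,-0.8655)
solve A·x = −loads:
  F[0-1] = -1458.3703 N (compression)
  F[0-2] = -968.6320 N (compression)
  F[1-2] = +694.0056 N (tension)
  F[1-3] = +773.9673 N (tension)
  F[2-3] = -745.9897 N (compression)
  F[2-4] = -285.3432 N (compression)
  F[3-4] = +569.5597 N (tension)
  Rx@0 = +1629.5000 N
  Ry@0 = +1300.0375 N
  Ry@4 = -492.9275 N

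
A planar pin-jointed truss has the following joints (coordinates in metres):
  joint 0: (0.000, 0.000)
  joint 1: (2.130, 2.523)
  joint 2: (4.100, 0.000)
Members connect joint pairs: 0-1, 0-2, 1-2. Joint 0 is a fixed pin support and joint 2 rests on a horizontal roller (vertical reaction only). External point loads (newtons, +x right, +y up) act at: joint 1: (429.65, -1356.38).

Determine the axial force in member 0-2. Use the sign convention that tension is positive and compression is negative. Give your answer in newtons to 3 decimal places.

756.649

N=3 nodes, M=3 members, R=3 reactions → 2N=6, M+R=6
member 0 (0-1): L=3.3019, (cx,cy)=(0.6451,0.7641)
member 1 (0-2): L=4.1000, (cx,cy)=(1.0000,0.0000)
member 2 (1-2): L=3.2010, (cx,cy)=(0.6154,-0.7882)
solve A·x = −loads:
  F[0-1] = -506.9065 N (compression)
  F[0-2] = +756.6486 N (tension)
  F[1-2] = -1229.4596 N (compression)
  Rx@0 = -429.6500 N
  Ry@0 = +387.3321 N
  Ry@2 = +969.0479 N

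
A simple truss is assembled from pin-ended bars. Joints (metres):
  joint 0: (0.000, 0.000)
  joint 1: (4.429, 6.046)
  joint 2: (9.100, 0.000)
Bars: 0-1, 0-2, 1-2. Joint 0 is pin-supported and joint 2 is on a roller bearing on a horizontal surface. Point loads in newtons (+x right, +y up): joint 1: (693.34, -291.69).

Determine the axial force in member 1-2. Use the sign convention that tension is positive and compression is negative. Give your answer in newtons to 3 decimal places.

N=3 nodes, M=3 members, R=3 reactions → 2N=6, M+R=6
member 0 (0-1): L=7.4947, (cx,cy)=(0.5910,0.8067)
member 1 (0-2): L=9.1000, (cx,cy)=(1.0000,0.0000)
member 2 (1-2): L=7.6402, (cx,cy)=(0.6114,-0.7913)
solve A·x = −loads:
  F[0-1] = +385.4298 N (tension)
  F[0-2] = +465.5692 N (tension)
  F[1-2] = -761.5141 N (compression)
  Rx@0 = -693.3400 N
  Ry@0 = -310.9285 N
  Ry@2 = +602.6185 N

-761.514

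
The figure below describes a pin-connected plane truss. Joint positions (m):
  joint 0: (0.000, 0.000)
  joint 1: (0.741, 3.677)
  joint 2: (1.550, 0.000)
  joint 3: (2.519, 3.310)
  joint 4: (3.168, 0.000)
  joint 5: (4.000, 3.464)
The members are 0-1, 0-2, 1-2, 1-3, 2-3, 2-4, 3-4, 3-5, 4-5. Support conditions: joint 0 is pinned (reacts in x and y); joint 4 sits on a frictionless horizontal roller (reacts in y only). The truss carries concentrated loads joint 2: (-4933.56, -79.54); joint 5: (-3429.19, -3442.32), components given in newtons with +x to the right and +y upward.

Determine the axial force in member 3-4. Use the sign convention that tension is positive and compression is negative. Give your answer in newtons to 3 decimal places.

2577.252

N=6 nodes, M=9 members, R=3 reactions → 2N=12, M+R=12
member 0 (0-1): L=3.7509, (cx,cy)=(0.1976,0.9803)
member 1 (0-2): L=1.5500, (cx,cy)=(1.0000,0.0000)
member 2 (1-2): L=3.7649, (cx,cy)=(0.2149,-0.9766)
member 3 (1-3): L=1.8155, (cx,cy)=(0.9794,-0.2022)
member 4 (2-3): L=3.4489, (cx,cy)=(0.2810,0.9597)
member 5 (2-4): L=1.6180, (cx,cy)=(1.0000,0.0000)
member 6 (3-4): L=3.3730, (cx,cy)=(0.1924,-0.9813)
member 7 (3-5): L=1.4890, (cx,cy)=(0.9946,0.1034)
member 8 (4-5): L=3.5625, (cx,cy)=(0.2335,0.9723)
solve A·x = −loads:
  F[0-1] = -2944.1968 N (compression)
  F[0-2] = -7781.1196 N (compression)
  F[1-2] = +3224.5716 N (tension)
  F[1-3] = -1301.3843 N (compression)
  F[2-3] = -3198.5459 N (compression)
  F[2-4] = -1256.0183 N (compression)
  F[3-4] = +2577.2517 N (tension)
  F[3-5] = -2683.4488 N (compression)
  F[4-5] = -3254.7874 N (compression)
  Rx@0 = +8362.7500 N
  Ry@0 = +2886.1741 N
  Ry@4 = +635.6859 N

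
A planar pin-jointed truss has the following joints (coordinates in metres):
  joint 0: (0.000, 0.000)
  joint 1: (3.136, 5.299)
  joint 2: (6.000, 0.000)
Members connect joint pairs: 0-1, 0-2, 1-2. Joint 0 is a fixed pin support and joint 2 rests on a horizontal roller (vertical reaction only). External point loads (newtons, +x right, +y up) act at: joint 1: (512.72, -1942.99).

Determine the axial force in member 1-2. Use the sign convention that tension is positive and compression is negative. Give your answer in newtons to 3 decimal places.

-1669.097

N=3 nodes, M=3 members, R=3 reactions → 2N=6, M+R=6
member 0 (0-1): L=6.1574, (cx,cy)=(0.5093,0.8606)
member 1 (0-2): L=6.0000, (cx,cy)=(1.0000,0.0000)
member 2 (1-2): L=6.0234, (cx,cy)=(0.4755,-0.8797)
solve A·x = −loads:
  F[0-1] = -551.5268 N (compression)
  F[0-2] = +793.6146 N (tension)
  F[1-2] = -1669.0973 N (compression)
  Rx@0 = -512.7200 N
  Ry@0 = +474.6367 N
  Ry@2 = +1468.3533 N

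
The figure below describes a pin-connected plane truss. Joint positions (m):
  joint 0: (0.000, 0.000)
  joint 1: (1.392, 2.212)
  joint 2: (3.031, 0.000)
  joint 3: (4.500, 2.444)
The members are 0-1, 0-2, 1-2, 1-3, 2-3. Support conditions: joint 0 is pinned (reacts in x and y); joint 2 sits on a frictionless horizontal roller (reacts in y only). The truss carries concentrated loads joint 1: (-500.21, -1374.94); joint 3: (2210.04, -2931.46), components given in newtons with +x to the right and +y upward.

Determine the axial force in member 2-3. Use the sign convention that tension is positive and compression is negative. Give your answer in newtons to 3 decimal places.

-3782.430

N=4 nodes, M=5 members, R=3 reactions → 2N=8, M+R=8
member 0 (0-1): L=2.6135, (cx,cy)=(0.5326,0.8464)
member 1 (0-2): L=3.0310, (cx,cy)=(1.0000,0.0000)
member 2 (1-2): L=2.7530, (cx,cy)=(0.5953,-0.8035)
member 3 (1-3): L=3.1166, (cx,cy)=(0.9972,0.0744)
member 4 (2-3): L=2.8515, (cx,cy)=(0.5152,0.8571)
solve A·x = −loads:
  F[0-1] = +2474.4140 N (tension)
  F[0-2] = +391.9316 N (tension)
  F[1-2] = -3931.3827 N (compression)
  F[1-3] = +4170.1895 N (tension)
  F[2-3] = -3782.4302 N (compression)
  Rx@0 = -1709.8300 N
  Ry@0 = -2094.2466 N
  Ry@2 = +6400.6466 N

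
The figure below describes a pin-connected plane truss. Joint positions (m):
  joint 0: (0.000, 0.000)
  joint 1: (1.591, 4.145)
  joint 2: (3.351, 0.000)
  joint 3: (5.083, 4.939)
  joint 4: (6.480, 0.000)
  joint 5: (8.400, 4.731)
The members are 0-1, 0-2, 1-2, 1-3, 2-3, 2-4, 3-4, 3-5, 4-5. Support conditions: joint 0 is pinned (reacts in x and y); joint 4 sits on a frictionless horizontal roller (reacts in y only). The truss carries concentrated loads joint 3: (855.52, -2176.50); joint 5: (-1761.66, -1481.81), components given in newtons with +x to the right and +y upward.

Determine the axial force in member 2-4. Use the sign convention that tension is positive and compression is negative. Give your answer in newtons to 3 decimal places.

-222.499

N=6 nodes, M=9 members, R=3 reactions → 2N=12, M+R=12
member 0 (0-1): L=4.4399, (cx,cy)=(0.3583,0.9336)
member 1 (0-2): L=3.3510, (cx,cy)=(1.0000,0.0000)
member 2 (1-2): L=4.5032, (cx,cy)=(0.3908,-0.9205)
member 3 (1-3): L=3.5811, (cx,cy)=(0.9751,0.2217)
member 4 (2-3): L=5.2339, (cx,cy)=(0.3309,0.9437)
member 5 (2-4): L=3.1290, (cx,cy)=(1.0000,0.0000)
member 6 (3-4): L=5.1328, (cx,cy)=(0.2722,-0.9622)
member 7 (3-5): L=3.3235, (cx,cy)=(0.9980,-0.0626)
member 8 (4-5): L=5.1058, (cx,cy)=(0.3760,0.9266)
solve A·x = −loads:
  F[0-1] = -711.5271 N (compression)
  F[0-2] = -651.1678 N (compression)
  F[1-2] = +600.6962 N (tension)
  F[1-3] = -502.2457 N (compression)
  F[2-3] = -585.9293 N (compression)
  F[2-4] = -222.4986 N (compression)
  F[3-4] = -1497.8180 N (compression)
  F[3-5] = -1133.7186 N (compression)
  F[4-5] = -1675.7624 N (compression)
  Rx@0 = +906.1400 N
  Ry@0 = +664.2740 N
  Ry@4 = +2994.0360 N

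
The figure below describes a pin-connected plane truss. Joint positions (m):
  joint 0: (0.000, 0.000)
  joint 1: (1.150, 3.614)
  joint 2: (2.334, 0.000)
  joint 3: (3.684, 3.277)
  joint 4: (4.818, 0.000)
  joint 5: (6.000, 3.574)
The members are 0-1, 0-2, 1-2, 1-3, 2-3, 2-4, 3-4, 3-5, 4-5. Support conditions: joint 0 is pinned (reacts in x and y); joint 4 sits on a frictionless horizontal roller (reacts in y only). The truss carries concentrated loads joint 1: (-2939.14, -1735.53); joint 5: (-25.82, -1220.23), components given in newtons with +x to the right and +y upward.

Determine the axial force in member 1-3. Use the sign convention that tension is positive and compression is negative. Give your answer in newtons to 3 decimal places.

1488.857

N=6 nodes, M=9 members, R=3 reactions → 2N=12, M+R=12
member 0 (0-1): L=3.7926, (cx,cy)=(0.3032,0.9529)
member 1 (0-2): L=2.3340, (cx,cy)=(1.0000,0.0000)
member 2 (1-2): L=3.8030, (cx,cy)=(0.3113,-0.9503)
member 3 (1-3): L=2.5563, (cx,cy)=(0.9913,-0.1318)
member 4 (2-3): L=3.5442, (cx,cy)=(0.3809,0.9246)
member 5 (2-4): L=2.4840, (cx,cy)=(1.0000,0.0000)
member 6 (3-4): L=3.4677, (cx,cy)=(0.3270,-0.9450)
member 7 (3-5): L=2.3350, (cx,cy)=(0.9919,0.1272)
member 8 (4-5): L=3.7644, (cx,cy)=(0.3140,0.9494)
solve A·x = −loads:
  F[0-1] = -3406.0966 N (compression)
  F[0-2] = -1932.1449 N (compression)
  F[1-2] = +1382.6427 N (tension)
  F[1-3] = +1488.8574 N (tension)
  F[2-3] = -1421.0546 N (compression)
  F[2-4] = -960.3950 N (compression)
  F[3-4] = +1651.5994 N (tension)
  F[3-5] = +397.6969 N (tension)
  F[4-5] = -1338.5117 N (compression)
  Rx@0 = +2964.9600 N
  Ry@0 = +3245.7337 N
  Ry@4 = -289.9737 N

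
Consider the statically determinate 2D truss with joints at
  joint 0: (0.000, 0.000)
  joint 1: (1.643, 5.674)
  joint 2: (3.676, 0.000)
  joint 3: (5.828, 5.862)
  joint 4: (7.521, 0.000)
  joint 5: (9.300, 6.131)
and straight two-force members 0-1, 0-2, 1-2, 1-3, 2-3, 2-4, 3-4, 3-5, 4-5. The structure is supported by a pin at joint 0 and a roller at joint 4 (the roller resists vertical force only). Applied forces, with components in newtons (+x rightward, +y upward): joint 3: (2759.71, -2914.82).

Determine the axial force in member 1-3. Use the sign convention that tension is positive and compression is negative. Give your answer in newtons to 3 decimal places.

954.073

N=6 nodes, M=9 members, R=3 reactions → 2N=12, M+R=12
member 0 (0-1): L=5.9071, (cx,cy)=(0.2781,0.9605)
member 1 (0-2): L=3.6760, (cx,cy)=(1.0000,0.0000)
member 2 (1-2): L=6.0272, (cx,cy)=(0.3373,-0.9414)
member 3 (1-3): L=4.1892, (cx,cy)=(0.9990,0.0449)
member 4 (2-3): L=6.2445, (cx,cy)=(0.3446,0.9387)
member 5 (2-4): L=3.8450, (cx,cy)=(1.0000,0.0000)
member 6 (3-4): L=6.1016, (cx,cy)=(0.2775,-0.9607)
member 7 (3-5): L=3.4824, (cx,cy)=(0.9970,0.0772)
member 8 (4-5): L=6.3839, (cx,cy)=(0.2787,0.9604)
solve A·x = −loads:
  F[0-1] = +1556.2403 N (tension)
  F[0-2] = +2326.8569 N (tension)
  F[1-2] = -1542.4069 N (compression)
  F[1-3] = +954.0731 N (tension)
  F[2-3] = +1546.7682 N (tension)
  F[2-4] = +1273.5484 N (tension)
  F[3-4] = -4589.8752 N (compression)
  F[3-5] = -0.0000 N (compression)
  F[4-5] = +0.0000 N (tension)
  Rx@0 = -2759.7100 N
  Ry@0 = -1494.8318 N
  Ry@4 = +4409.6518 N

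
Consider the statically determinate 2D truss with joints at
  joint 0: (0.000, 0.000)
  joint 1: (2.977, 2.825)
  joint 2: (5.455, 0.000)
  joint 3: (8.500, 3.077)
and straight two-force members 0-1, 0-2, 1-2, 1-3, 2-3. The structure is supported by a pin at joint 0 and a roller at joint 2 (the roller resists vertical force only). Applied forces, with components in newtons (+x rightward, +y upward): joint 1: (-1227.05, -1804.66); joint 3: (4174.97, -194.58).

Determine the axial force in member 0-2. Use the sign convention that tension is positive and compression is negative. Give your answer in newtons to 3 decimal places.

N=4 nodes, M=5 members, R=3 reactions → 2N=8, M+R=8
member 0 (0-1): L=4.1040, (cx,cy)=(0.7254,0.6883)
member 1 (0-2): L=5.4550, (cx,cy)=(1.0000,0.0000)
member 2 (1-2): L=3.7578, (cx,cy)=(0.6594,-0.7518)
member 3 (1-3): L=5.5287, (cx,cy)=(0.9990,0.0456)
member 4 (2-3): L=4.3290, (cx,cy)=(0.7034,0.7108)
solve A·x = −loads:
  F[0-1] = +1464.8794 N (tension)
  F[0-2] = +1885.3220 N (tension)
  F[1-2] = -3464.2339 N (compression)
  F[1-3] = +4578.8170 N (tension)
  F[2-3] = -567.3694 N (compression)
  Rx@0 = -2947.9200 N
  Ry@0 = -1008.3437 N
  Ry@2 = +3007.5837 N

1885.322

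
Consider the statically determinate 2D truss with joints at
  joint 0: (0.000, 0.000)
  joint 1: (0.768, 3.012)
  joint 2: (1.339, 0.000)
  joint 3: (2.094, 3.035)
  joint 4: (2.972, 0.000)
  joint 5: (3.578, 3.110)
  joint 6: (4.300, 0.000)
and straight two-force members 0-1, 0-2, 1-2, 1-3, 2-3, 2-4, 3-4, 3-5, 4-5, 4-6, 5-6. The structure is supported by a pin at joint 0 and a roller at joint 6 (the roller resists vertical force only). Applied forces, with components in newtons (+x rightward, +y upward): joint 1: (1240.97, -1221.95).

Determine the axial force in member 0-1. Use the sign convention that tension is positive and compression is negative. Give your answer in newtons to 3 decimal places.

N=7 nodes, M=11 members, R=3 reactions → 2N=14, M+R=14
member 0 (0-1): L=3.1084, (cx,cy)=(0.2471,0.9690)
member 1 (0-2): L=1.3390, (cx,cy)=(1.0000,0.0000)
member 2 (1-2): L=3.0656, (cx,cy)=(0.1863,-0.9825)
member 3 (1-3): L=1.3262, (cx,cy)=(0.9998,0.0173)
member 4 (2-3): L=3.1275, (cx,cy)=(0.2414,0.9704)
member 5 (2-4): L=1.6330, (cx,cy)=(1.0000,0.0000)
member 6 (3-4): L=3.1594, (cx,cy)=(0.2779,-0.9606)
member 7 (3-5): L=1.4859, (cx,cy)=(0.9987,0.0505)
member 8 (4-5): L=3.1685, (cx,cy)=(0.1913,0.9815)
member 9 (4-6): L=1.3280, (cx,cy)=(1.0000,0.0000)
member 10 (5-6): L=3.1927, (cx,cy)=(0.2261,-0.9741)
solve A·x = −loads:
  F[0-1] = -138.7496 N (compression)
  F[0-2] = +1275.2515 N (tension)
  F[1-2] = -1125.6835 N (compression)
  F[1-3] = -1065.7446 N (compression)
  F[2-3] = +1139.6927 N (tension)
  F[2-4] = +790.4546 N (tension)
  F[3-4] = -1156.7686 N (compression)
  F[3-5] = -469.5910 N (compression)
  F[4-5] = +1132.1035 N (tension)
  F[4-6] = +252.4683 N (tension)
  F[5-6] = -1116.4234 N (compression)
  Rx@0 = -1240.9700 N
  Ry@0 = +134.4479 N
  Ry@6 = +1087.5021 N

-138.750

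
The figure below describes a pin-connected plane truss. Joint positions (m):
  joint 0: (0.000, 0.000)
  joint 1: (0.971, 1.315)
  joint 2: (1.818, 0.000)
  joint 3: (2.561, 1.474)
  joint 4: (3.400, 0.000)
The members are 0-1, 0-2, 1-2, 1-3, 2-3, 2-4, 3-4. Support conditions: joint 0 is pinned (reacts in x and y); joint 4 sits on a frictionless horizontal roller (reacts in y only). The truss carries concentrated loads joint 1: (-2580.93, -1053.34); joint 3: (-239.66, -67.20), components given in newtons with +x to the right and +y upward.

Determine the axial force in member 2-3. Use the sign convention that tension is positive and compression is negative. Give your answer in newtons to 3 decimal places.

-986.649

N=5 nodes, M=7 members, R=3 reactions → 2N=10, M+R=10
member 0 (0-1): L=1.6346, (cx,cy)=(0.5940,0.8045)
member 1 (0-2): L=1.8180, (cx,cy)=(1.0000,0.0000)
member 2 (1-2): L=1.5642, (cx,cy)=(0.5415,-0.8407)
member 3 (1-3): L=1.5979, (cx,cy)=(0.9950,0.0995)
member 4 (2-3): L=1.6507, (cx,cy)=(0.4501,0.8930)
member 5 (2-4): L=1.5820, (cx,cy)=(1.0000,0.0000)
member 6 (3-4): L=1.6961, (cx,cy)=(0.4947,-0.8691)
solve A·x = −loads:
  F[0-1] = -2326.0613 N (compression)
  F[0-2] = -1438.8804 N (compression)
  F[1-2] = +1047.9912 N (tension)
  F[1-3] = +634.8833 N (tension)
  F[2-3] = -986.6491 N (compression)
  F[2-4] = -427.2829 N (compression)
  F[3-4] = +863.7599 N (tension)
  Rx@0 = +2820.5900 N
  Ry@0 = +1871.2134 N
  Ry@4 = -750.6734 N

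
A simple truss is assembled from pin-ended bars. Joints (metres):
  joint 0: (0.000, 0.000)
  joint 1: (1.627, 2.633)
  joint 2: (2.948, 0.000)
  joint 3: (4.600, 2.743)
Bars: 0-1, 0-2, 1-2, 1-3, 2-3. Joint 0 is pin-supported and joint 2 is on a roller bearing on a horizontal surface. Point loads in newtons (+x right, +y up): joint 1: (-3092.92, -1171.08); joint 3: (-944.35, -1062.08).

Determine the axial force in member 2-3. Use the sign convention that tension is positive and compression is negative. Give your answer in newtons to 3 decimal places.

-1226.364

N=4 nodes, M=5 members, R=3 reactions → 2N=8, M+R=8
member 0 (0-1): L=3.0951, (cx,cy)=(0.5257,0.8507)
member 1 (0-2): L=2.9480, (cx,cy)=(1.0000,0.0000)
member 2 (1-2): L=2.9458, (cx,cy)=(0.4484,-0.8938)
member 3 (1-3): L=2.9750, (cx,cy)=(0.9993,0.0370)
member 4 (2-3): L=3.2021, (cx,cy)=(0.5159,0.8566)
solve A·x = −loads:
  F[0-1] = -4197.4184 N (compression)
  F[0-2] = -1830.8348 N (compression)
  F[1-2] = +2671.8030 N (tension)
  F[1-3] = -311.8592 N (compression)
  F[2-3] = -1226.3638 N (compression)
  Rx@0 = +4037.2700 N
  Ry@0 = +3570.7093 N
  Ry@2 = -1337.5493 N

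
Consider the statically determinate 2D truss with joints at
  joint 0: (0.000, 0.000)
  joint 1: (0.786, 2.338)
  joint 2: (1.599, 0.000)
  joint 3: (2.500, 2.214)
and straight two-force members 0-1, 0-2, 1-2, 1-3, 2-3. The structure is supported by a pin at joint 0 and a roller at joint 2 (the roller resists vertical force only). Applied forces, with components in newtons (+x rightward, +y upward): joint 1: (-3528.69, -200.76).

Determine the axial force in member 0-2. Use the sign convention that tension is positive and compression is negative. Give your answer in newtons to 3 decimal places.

-1759.821

N=4 nodes, M=5 members, R=3 reactions → 2N=8, M+R=8
member 0 (0-1): L=2.4666, (cx,cy)=(0.3187,0.9479)
member 1 (0-2): L=1.5990, (cx,cy)=(1.0000,0.0000)
member 2 (1-2): L=2.4753, (cx,cy)=(0.3284,-0.9445)
member 3 (1-3): L=1.7185, (cx,cy)=(0.9974,-0.0722)
member 4 (2-3): L=2.3903, (cx,cy)=(0.3769,0.9262)
solve A·x = −loads:
  F[0-1] = -5550.9739 N (compression)
  F[0-2] = -1759.8209 N (compression)
  F[1-2] = +5358.0827 N (tension)
  F[1-3] = -0.0000 N (tension)
  F[2-3] = +0.0000 N (tension)
  Rx@0 = +3528.6900 N
  Ry@0 = +5261.5979 N
  Ry@2 = -5060.8379 N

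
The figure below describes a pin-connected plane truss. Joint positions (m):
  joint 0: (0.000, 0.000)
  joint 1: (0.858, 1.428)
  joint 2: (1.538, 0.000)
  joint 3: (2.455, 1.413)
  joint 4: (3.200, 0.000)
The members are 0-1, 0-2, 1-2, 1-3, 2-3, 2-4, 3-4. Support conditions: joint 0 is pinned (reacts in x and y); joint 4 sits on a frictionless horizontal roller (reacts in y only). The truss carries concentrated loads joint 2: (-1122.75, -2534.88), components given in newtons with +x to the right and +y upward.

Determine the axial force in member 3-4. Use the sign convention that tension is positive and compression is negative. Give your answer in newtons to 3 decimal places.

-1377.296

N=5 nodes, M=7 members, R=3 reactions → 2N=10, M+R=10
member 0 (0-1): L=1.6659, (cx,cy)=(0.5150,0.8572)
member 1 (0-2): L=1.5380, (cx,cy)=(1.0000,0.0000)
member 2 (1-2): L=1.5816, (cx,cy)=(0.4299,-0.9029)
member 3 (1-3): L=1.5971, (cx,cy)=(1.0000,-0.0094)
member 4 (2-3): L=1.6845, (cx,cy)=(0.5444,0.8388)
member 5 (2-4): L=1.6620, (cx,cy)=(1.0000,0.0000)
member 6 (3-4): L=1.5974, (cx,cy)=(0.4664,-0.8846)
solve A·x = −loads:
  F[0-1] = -1535.9213 N (compression)
  F[0-2] = -331.7117 N (compression)
  F[1-2] = +1473.0200 N (tension)
  F[1-3] = -1424.4019 N (compression)
  F[2-3] = +1436.4517 N (tension)
  F[2-4] = +642.3591 N (tension)
  F[3-4] = -1377.2963 N (compression)
  Rx@0 = +1122.7500 N
  Ry@0 = +1316.5533 N
  Ry@4 = +1218.3267 N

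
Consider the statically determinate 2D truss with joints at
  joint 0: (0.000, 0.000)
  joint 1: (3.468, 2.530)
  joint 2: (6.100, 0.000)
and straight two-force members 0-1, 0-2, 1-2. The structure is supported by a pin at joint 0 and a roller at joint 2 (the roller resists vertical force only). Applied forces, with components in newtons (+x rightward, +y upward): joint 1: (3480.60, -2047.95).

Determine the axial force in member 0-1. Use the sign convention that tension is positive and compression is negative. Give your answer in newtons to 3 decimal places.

950.100

N=3 nodes, M=3 members, R=3 reactions → 2N=6, M+R=6
member 0 (0-1): L=4.2928, (cx,cy)=(0.8079,0.5894)
member 1 (0-2): L=6.1000, (cx,cy)=(1.0000,0.0000)
member 2 (1-2): L=3.6508, (cx,cy)=(0.7209,-0.6930)
solve A·x = −loads:
  F[0-1] = +950.1000 N (tension)
  F[0-2] = +2713.0438 N (tension)
  F[1-2] = -3763.2121 N (compression)
  Rx@0 = -3480.6000 N
  Ry@0 = -559.9530 N
  Ry@2 = +2607.9030 N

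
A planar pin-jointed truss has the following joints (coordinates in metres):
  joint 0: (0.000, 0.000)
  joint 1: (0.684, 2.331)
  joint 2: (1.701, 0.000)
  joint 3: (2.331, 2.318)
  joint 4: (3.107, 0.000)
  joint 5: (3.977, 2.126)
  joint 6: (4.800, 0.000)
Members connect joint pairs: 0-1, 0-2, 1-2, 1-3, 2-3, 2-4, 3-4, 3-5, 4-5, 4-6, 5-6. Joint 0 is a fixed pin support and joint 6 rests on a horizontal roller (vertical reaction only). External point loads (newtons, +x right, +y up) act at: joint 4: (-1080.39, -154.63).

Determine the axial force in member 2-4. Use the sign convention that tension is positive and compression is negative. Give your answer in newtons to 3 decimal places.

N=7 nodes, M=11 members, R=3 reactions → 2N=14, M+R=14
member 0 (0-1): L=2.4293, (cx,cy)=(0.2816,0.9595)
member 1 (0-2): L=1.7010, (cx,cy)=(1.0000,0.0000)
member 2 (1-2): L=2.5432, (cx,cy)=(0.3999,-0.9166)
member 3 (1-3): L=1.6471, (cx,cy)=(1.0000,-0.0079)
member 4 (2-3): L=2.4021, (cx,cy)=(0.2623,0.9650)
member 5 (2-4): L=1.4060, (cx,cy)=(1.0000,0.0000)
member 6 (3-4): L=2.4444, (cx,cy)=(0.3175,-0.9483)
member 7 (3-5): L=1.6572, (cx,cy)=(0.9933,-0.1159)
member 8 (4-5): L=2.2971, (cx,cy)=(0.3787,0.9255)
member 9 (4-6): L=1.6930, (cx,cy)=(1.0000,0.0000)
member 10 (5-6): L=2.2797, (cx,cy)=(0.3610,-0.9326)
solve A·x = −loads:
  F[0-1] = -56.8389 N (compression)
  F[0-2] = -1064.3862 N (compression)
  F[1-2] = +59.8481 N (tension)
  F[1-3] = -39.9377 N (compression)
  F[2-3] = -56.8444 N (compression)
  F[2-4] = -1025.5448 N (compression)
  F[3-4] = +66.8721 N (tension)
  F[3-5] = -76.5898 N (compression)
  F[4-5] = +98.5591 N (tension)
  F[4-6] = +38.7463 N (tension)
  F[5-6] = -107.3286 N (compression)
  Rx@0 = +1080.3900 N
  Ry@0 = +54.5393 N
  Ry@6 = +100.0907 N

-1025.545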